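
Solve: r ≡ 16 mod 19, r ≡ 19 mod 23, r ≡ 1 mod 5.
M = 19 × 23 × 5 = 2185. M₁ = 115, y₁ ≡ 1 mod 19. M₂ = 95, y₂ ≡ 8 mod 23. M₃ = 437, y₃ ≡ 3 mod 5. r = 16×115×1 + 19×95×8 + 1×437×3 ≡ 111 mod 2185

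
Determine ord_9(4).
Powers of 4 mod 9: 4^1≡4, 4^2≡7, 4^3≡1. So the order of 4 is 3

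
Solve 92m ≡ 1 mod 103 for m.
Since 103 is prime, by Fermat 92^(-1) ≡ 92^{101} ≡ 28 mod 103. Verify: 92 × 28 = 2576 ≡ 1 mod 103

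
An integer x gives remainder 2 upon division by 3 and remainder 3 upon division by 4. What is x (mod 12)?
M = 3 × 4 = 12. M₁ = 4, y₁ ≡ 1 (mod 3). M₂ = 3, y₂ ≡ 3 (mod 4). x = 2×4×1 + 3×3×3 ≡ 11 (mod 12)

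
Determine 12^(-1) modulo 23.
Since 23 is prime, by Fermat 12^(-1) ≡ 12^{21} ≡ 2 mod 23. Verify: 12 × 2 = 24 ≡ 1 mod 23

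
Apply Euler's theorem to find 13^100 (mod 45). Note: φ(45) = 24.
By Euler: 13^{24} ≡ 1 (mod 45) since gcd(13, 45) = 1. 100 = 4×24 + 4. So 13^{100} ≡ 13^{4} ≡ 31 (mod 45)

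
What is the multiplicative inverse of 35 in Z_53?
Since 53 is prime, by Fermat 35^(-1) ≡ 35^{51} ≡ 50 (mod 53). Verify: 35 × 50 = 1750 ≡ 1 (mod 53)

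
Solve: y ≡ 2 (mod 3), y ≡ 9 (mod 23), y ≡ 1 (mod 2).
M = 3 × 23 × 2 = 138. M₁ = 46, y₁ ≡ 1 (mod 3). M₂ = 6, y₂ ≡ 4 (mod 23). M₃ = 69, y₃ ≡ 1 (mod 2). y = 2×46×1 + 9×6×4 + 1×69×1 ≡ 101 (mod 138)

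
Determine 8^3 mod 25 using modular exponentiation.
8^{3} = 512 ≡ 12 mod 25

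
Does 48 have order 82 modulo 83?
48^{41} ≡ 1 mod 83 and 41 < 82, so ord_83(48) = 41 ≠ 82 and 48 is not a primitive root.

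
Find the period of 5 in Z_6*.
Powers of 5 mod 6: 5^1≡5, 5^2≡1. So the order of 5 is 2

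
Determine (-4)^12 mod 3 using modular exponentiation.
Using Fermat: (-4)^{2} ≡ 1 (mod 3). 12 ≡ 0 (mod 2). So (-4)^{12} ≡ (-4)^{0} ≡ 1 (mod 3)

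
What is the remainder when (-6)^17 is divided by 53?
By repeated squaring (mod 53): (-6)^{1}≡47, (-6)^{2}≡36, (-6)^{4}≡24, (-6)^{8}≡46, (-6)^{16}≡49. Then (-6)^{17} = (-6)^{16+1} ≡ 49 × 47 ≡ 24 (mod 53)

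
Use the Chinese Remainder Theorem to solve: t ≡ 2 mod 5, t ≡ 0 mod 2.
M = 5 × 2 = 10. M₁ = 2, y₁ ≡ 3 mod 5. M₂ = 5, y₂ ≡ 1 mod 2. t = 2×2×3 + 0×5×1 ≡ 2 mod 10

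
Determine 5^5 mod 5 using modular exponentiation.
By repeated squaring (mod 5): 5^{1}≡0, 5^{2}≡0, 5^{4}≡0. Then 5^{5} = 5^{4+1} ≡ 0 × 0 ≡ 0 (mod 5)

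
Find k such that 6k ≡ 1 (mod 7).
Since 7 is prime, by Fermat 6^(-1) ≡ 6^{5} ≡ 6 (mod 7). Verify: 6 × 6 = 36 ≡ 1 (mod 7)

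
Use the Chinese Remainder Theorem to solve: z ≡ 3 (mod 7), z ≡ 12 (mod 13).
M = 7 × 13 = 91. M₁ = 13, y₁ ≡ 6 (mod 7). M₂ = 7, y₂ ≡ 2 (mod 13). z = 3×13×6 + 12×7×2 ≡ 38 (mod 91)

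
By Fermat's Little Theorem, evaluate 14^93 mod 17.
By Fermat: 14^{16} ≡ 1 mod 17. 93 = 5×16 + 13. So 14^{93} ≡ 14^{13} ≡ 5 mod 17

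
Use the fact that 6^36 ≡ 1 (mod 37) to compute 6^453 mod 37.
By Fermat: 6^{36} ≡ 1 (mod 37). 453 ≡ 21 (mod 36). So 6^{453} ≡ 6^{21} ≡ 6 (mod 37)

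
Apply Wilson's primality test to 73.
(72)! mod 73 = 72. Since 72 ≡ -1 mod 73, 73 is prime.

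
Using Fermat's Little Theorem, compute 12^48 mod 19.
By Fermat: 12^{18} ≡ 1 mod 19. 48 = 2×18 + 12. So 12^{48} ≡ 12^{12} ≡ 1 mod 19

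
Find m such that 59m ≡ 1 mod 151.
Since 151 is prime, by Fermat 59^(-1) ≡ 59^{149} ≡ 64 mod 151. Verify: 59 × 64 = 3776 ≡ 1 mod 151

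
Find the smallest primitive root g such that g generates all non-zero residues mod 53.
g = 2. Powers: [2, 4, 8, 16, 32, 11, ...] generates all 52 non-zero residues.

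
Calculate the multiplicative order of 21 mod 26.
Powers of 21 mod 26: 21^1≡21, 21^2≡25, 21^3≡5, 21^4≡1. Order = 4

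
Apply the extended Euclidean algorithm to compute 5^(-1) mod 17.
Extended GCD: 5(7) + 17(-2) = 1. So 5^(-1) ≡ 7 mod 17. Verify: 5 × 7 = 35 ≡ 1 mod 17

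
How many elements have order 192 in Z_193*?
Number of primitive roots mod 193 = φ(p-1) = φ(192) = 64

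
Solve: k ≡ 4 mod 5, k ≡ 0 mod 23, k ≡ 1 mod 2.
M = 5 × 23 × 2 = 230. M₁ = 46, y₁ ≡ 1 mod 5. M₂ = 10, y₂ ≡ 7 mod 23. M₃ = 115, y₃ ≡ 1 mod 2. k = 4×46×1 + 0×10×7 + 1×115×1 ≡ 69 mod 230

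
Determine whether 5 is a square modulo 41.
By Euler's criterion: 5^{20} ≡ 1 mod 41. Since this equals 1, 5 is a QR.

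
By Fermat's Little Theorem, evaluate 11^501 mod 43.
By Fermat: 11^{42} ≡ 1 (mod 43). 501 ≡ 39 (mod 42). So 11^{501} ≡ 11^{39} ≡ 21 (mod 43)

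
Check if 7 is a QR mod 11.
By Euler's criterion: 7^{5} ≡ 10 (mod 11). Since this equals -1 (≡ 10), 7 is not a QR.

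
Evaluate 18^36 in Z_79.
By repeated squaring mod 79: 18^{1}≡18, 18^{2}≡8, 18^{4}≡64, 18^{8}≡67, 18^{16}≡65, 18^{32}≡38. Then 18^{36} = 18^{32+4} ≡ 38 × 64 ≡ 62 mod 79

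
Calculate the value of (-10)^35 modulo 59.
By repeated squaring mod 59: (-10)^{1}≡49, (-10)^{2}≡41, (-10)^{4}≡29, (-10)^{8}≡15, (-10)^{16}≡48, (-10)^{32}≡3. Then (-10)^{35} = (-10)^{32+2+1} ≡ 3 × 41 × 49 ≡ 9 mod 59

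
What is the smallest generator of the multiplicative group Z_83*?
g = 2. Powers: [2, 4, 8, 16, 32, 64, ...] generates all 82 non-zero residues.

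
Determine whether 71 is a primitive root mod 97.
ord_97(71) divides 96. For each prime q|96: 71^{48}≡96, 71^{32}≡61, none ≡ 1. So 71 has order 96 and is a primitive root mod 97.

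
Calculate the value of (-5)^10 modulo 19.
By repeated squaring (mod 19): (-5)^{1}≡14, (-5)^{2}≡6, (-5)^{4}≡17, (-5)^{8}≡4. Then (-5)^{10} = (-5)^{8+2} ≡ 4 × 6 ≡ 5 (mod 19)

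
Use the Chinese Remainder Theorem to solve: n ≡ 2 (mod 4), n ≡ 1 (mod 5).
M = 4 × 5 = 20. M₁ = 5, y₁ ≡ 1 (mod 4). M₂ = 4, y₂ ≡ 4 (mod 5). n = 2×5×1 + 1×4×4 ≡ 6 (mod 20)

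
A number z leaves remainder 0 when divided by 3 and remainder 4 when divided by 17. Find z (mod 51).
M = 3 × 17 = 51. M₁ = 17, y₁ ≡ 2 (mod 3). M₂ = 3, y₂ ≡ 6 (mod 17). z = 0×17×2 + 4×3×6 ≡ 21 (mod 51)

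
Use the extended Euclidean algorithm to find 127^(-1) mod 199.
Extended GCD: 127(-47) + 199(30) = 1. So 127^(-1) ≡ -47 ≡ 152 (mod 199). Verify: 127 × 152 = 19304 ≡ 1 (mod 199)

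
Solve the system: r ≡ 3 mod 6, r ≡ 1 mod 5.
M = 6 × 5 = 30. M₁ = 5, y₁ ≡ 5 mod 6. M₂ = 6, y₂ ≡ 1 mod 5. r = 3×5×5 + 1×6×1 ≡ 21 mod 30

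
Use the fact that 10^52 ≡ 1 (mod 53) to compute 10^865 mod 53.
By Fermat: 10^{52} ≡ 1 (mod 53). 865 ≡ 33 (mod 52). So 10^{865} ≡ 10^{33} ≡ 13 (mod 53)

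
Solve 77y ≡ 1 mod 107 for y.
Since 107 is prime, by Fermat 77^(-1) ≡ 77^{105} ≡ 82 mod 107. Verify: 77 × 82 = 6314 ≡ 1 mod 107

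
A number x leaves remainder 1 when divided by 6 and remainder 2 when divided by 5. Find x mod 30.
M = 6 × 5 = 30. M₁ = 5, y₁ ≡ 5 mod 6. M₂ = 6, y₂ ≡ 1 mod 5. x = 1×5×5 + 2×6×1 ≡ 7 mod 30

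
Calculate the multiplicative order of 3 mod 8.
Powers of 3 mod 8: 3^1≡3, 3^2≡1. So the order of 3 is 2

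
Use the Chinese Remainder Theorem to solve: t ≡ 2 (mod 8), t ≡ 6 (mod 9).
M = 8 × 9 = 72. M₁ = 9, y₁ ≡ 1 (mod 8). M₂ = 8, y₂ ≡ 8 (mod 9). t = 2×9×1 + 6×8×8 ≡ 42 (mod 72)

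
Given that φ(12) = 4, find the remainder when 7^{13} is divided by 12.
By Euler: 7^{4} ≡ 1 mod 12 since gcd(7, 12) = 1. 13 = 3×4 + 1. So 7^{13} ≡ 7^{1} ≡ 7 mod 12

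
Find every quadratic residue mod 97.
QRs mod 97: {1, 2, 3, 4, 6, 8, 9, 11, 12, 16, 18, 22, 24, 25, 27, 31, 32, 33, 35, 36, 43, 44, 47, 48, 49, 50, 53, 54, 61, 62, 64, 65, 66, 70, 72, 73, 75, 79, 81, 85, 86, 88, 89, 91, 93, 94, 95, 96}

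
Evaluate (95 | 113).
(95/113) = 95^{56} mod 113 = 1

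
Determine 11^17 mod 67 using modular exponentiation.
By repeated squaring (mod 67): 11^{1}≡11, 11^{2}≡54, 11^{4}≡35, 11^{8}≡19, 11^{16}≡26. Then 11^{17} = 11^{16+1} ≡ 26 × 11 ≡ 18 (mod 67)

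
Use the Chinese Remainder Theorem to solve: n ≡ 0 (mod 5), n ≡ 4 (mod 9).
M = 5 × 9 = 45. M₁ = 9, y₁ ≡ 4 (mod 5). M₂ = 5, y₂ ≡ 2 (mod 9). n = 0×9×4 + 4×5×2 ≡ 40 (mod 45)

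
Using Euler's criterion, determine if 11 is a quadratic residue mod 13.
By Euler's criterion: 11^{6} ≡ 12 (mod 13). Since this equals -1 (≡ 12), 11 is not a QR.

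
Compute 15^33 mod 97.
By repeated squaring mod 97: 15^{1}≡15, 15^{2}≡31, 15^{4}≡88, 15^{8}≡81, 15^{16}≡62, 15^{32}≡61. Then 15^{33} = 15^{32+1} ≡ 61 × 15 ≡ 42 mod 97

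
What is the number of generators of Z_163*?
A prime p has φ(p-1) primitive roots; here φ(162) = 54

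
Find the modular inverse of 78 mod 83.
Since 83 is prime, by Fermat 78^(-1) ≡ 78^{81} ≡ 33 (mod 83). Verify: 78 × 33 = 2574 ≡ 1 (mod 83)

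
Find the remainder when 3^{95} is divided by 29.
By Fermat: 3^{28} ≡ 1 mod 29. 95 = 3×28 + 11. So 3^{95} ≡ 3^{11} ≡ 15 mod 29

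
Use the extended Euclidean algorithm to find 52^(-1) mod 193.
Extended GCD: 52(26) + 193(-7) = 1. So 52^(-1) ≡ 26 (mod 193). Verify: 52 × 26 = 1352 ≡ 1 (mod 193)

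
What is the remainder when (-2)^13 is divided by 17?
By repeated squaring mod 17: (-2)^{1}≡15, (-2)^{2}≡4, (-2)^{4}≡16, (-2)^{8}≡1. Then (-2)^{13} = (-2)^{8+4+1} ≡ 1 × 16 × 15 ≡ 2 mod 17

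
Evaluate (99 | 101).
(99/101) = 99^{50} mod 101 = -1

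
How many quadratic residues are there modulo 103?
Exactly half the non-zero residues mod a prime are QRs: (103-1)/2 = 51.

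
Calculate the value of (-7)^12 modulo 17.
By repeated squaring mod 17: (-7)^{1}≡10, (-7)^{2}≡15, (-7)^{4}≡4, (-7)^{8}≡16. Then (-7)^{12} = (-7)^{8+4} ≡ 16 × 4 ≡ 13 mod 17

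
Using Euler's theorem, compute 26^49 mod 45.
By Euler: 26^{24} ≡ 1 (mod 45) since gcd(26, 45) = 1. 49 = 2×24 + 1. So 26^{49} ≡ 26^{1} ≡ 26 (mod 45)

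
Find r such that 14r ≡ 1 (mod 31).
Since 31 is prime, by Fermat 14^(-1) ≡ 14^{29} ≡ 20 (mod 31). Verify: 14 × 20 = 280 ≡ 1 (mod 31)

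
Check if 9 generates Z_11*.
9^{5} ≡ 1 mod 11 and 5 < 10, so ord_11(9) = 5 ≠ 10 and 9 is not a primitive root.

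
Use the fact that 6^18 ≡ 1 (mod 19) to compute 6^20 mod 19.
By Fermat: 6^{18} ≡ 1 (mod 19). So 6^{20} = 6^{18} · 6^{2} ≡ 6^{2} ≡ 17 (mod 19)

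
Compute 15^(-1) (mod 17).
Since 17 is prime, by Fermat 15^(-1) ≡ 15^{15} ≡ 8 (mod 17). Verify: 15 × 8 = 120 ≡ 1 (mod 17)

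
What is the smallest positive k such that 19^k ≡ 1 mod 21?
Powers of 19 mod 21: 19^1≡19, 19^2≡4, 19^3≡13, 19^4≡16, 19^5≡10, 19^6≡1. ord_21(19) = 6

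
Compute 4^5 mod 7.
By repeated squaring (mod 7): 4^{1}≡4, 4^{2}≡2, 4^{4}≡4. Then 4^{5} = 4^{4+1} ≡ 4 × 4 ≡ 2 (mod 7)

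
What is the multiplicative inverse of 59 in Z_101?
Since 101 is prime, by Fermat 59^(-1) ≡ 59^{99} ≡ 12 mod 101. Verify: 59 × 12 = 708 ≡ 1 mod 101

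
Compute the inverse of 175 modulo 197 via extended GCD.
Extended GCD: 175(-9) + 197(8) = 1. So 175^(-1) ≡ -9 ≡ 188 mod 197. Verify: 175 × 188 = 32900 ≡ 1 mod 197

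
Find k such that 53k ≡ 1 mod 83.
Since 83 is prime, by Fermat 53^(-1) ≡ 53^{81} ≡ 47 mod 83. Verify: 53 × 47 = 2491 ≡ 1 mod 83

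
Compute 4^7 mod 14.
By repeated squaring (mod 14): 4^{1}≡4, 4^{2}≡2, 4^{4}≡4. Then 4^{7} = 4^{4+2+1} ≡ 4 × 2 × 4 ≡ 4 (mod 14)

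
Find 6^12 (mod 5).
Using Fermat: 6^{4} ≡ 1 (mod 5). 12 ≡ 0 (mod 4). So 6^{12} ≡ 6^{0} ≡ 1 (mod 5)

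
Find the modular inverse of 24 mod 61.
Since 61 is prime, by Fermat 24^(-1) ≡ 24^{59} ≡ 28 mod 61. Verify: 24 × 28 = 672 ≡ 1 mod 61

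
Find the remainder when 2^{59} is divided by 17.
By Fermat: 2^{16} ≡ 1 (mod 17). 59 = 3×16 + 11. So 2^{59} ≡ 2^{11} ≡ 8 (mod 17)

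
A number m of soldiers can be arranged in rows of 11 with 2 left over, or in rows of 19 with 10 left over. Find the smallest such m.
M = 11 × 19 = 209. M₁ = 19, y₁ ≡ 7 mod 11. M₂ = 11, y₂ ≡ 7 mod 19. m = 2×19×7 + 10×11×7 ≡ 200 mod 209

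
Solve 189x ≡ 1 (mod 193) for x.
Since 193 is prime, by Fermat 189^(-1) ≡ 189^{191} ≡ 48 (mod 193). Verify: 189 × 48 = 9072 ≡ 1 (mod 193)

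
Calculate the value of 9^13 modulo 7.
Using Fermat: 9^{6} ≡ 1 (mod 7). 13 ≡ 1 (mod 6). So 9^{13} ≡ 9^{1} ≡ 2 (mod 7)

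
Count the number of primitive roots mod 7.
There are φ(7-1) = φ(6) = 2 primitive roots modulo 7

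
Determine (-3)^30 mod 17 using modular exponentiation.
Using Fermat: (-3)^{16} ≡ 1 mod 17. 30 ≡ 14 mod 16. So (-3)^{30} ≡ (-3)^{14} ≡ 2 mod 17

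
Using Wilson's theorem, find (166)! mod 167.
By Wilson's theorem, (166)! ≡ -1 ≡ 166 mod 167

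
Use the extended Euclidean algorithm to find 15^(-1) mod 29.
Extended GCD: 15(2) + 29(-1) = 1. So 15^(-1) ≡ 2 (mod 29). Verify: 15 × 2 = 30 ≡ 1 (mod 29)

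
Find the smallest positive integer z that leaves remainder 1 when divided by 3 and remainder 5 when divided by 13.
M = 3 × 13 = 39. M₁ = 13, y₁ ≡ 1 mod 3. M₂ = 3, y₂ ≡ 9 mod 13. z = 1×13×1 + 5×3×9 ≡ 31 mod 39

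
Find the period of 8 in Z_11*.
Powers of 8 mod 11: 8^1≡8, 8^2≡9, 8^3≡6, 8^4≡4, 8^5≡10, 8^6≡3, 8^7≡2, 8^8≡5, 8^9≡7, 8^10≡1. Order = 10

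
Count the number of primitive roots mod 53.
A prime p has φ(p-1) primitive roots; here φ(52) = 24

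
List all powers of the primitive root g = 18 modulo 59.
18^1, 18^2, ..., 18^{58} mod 59: [18, 29, 50, 15, 34, 22, 42, 48, 38, 35, 40, 12, 39, 53, 10, 3, 54, 28, 32, 45, 43, 7, 8, 26, 55, 46, 2, 36, 58, 41, 30, 9, 44, 25, 37, 17, 11, 21, 24, 19, 47, 20, 6, 49, 56, 5, 31, 27, 14, 16, 52, 51, 33, 4, 13, 57, 23, 1]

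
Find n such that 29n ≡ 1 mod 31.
Since 31 is prime, by Fermat 29^(-1) ≡ 29^{29} ≡ 15 mod 31. Verify: 29 × 15 = 435 ≡ 1 mod 31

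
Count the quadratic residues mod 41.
Exactly half the non-zero residues mod a prime are QRs: (41-1)/2 = 20.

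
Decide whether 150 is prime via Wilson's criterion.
(149)! mod 150 = 0. Since 0 ≢ -1 (mod 150), 150 is not prime.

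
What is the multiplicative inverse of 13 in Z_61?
Since 61 is prime, by Fermat 13^(-1) ≡ 13^{59} ≡ 47 mod 61. Verify: 13 × 47 = 611 ≡ 1 mod 61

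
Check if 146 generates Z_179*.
146^{89} ≡ 1 mod 179 and 89 < 178, so ord_179(146) = 89 ≠ 178 and 146 is not a primitive root.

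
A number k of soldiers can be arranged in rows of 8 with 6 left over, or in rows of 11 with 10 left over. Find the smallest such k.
M = 8 × 11 = 88. M₁ = 11, y₁ ≡ 3 mod 8. M₂ = 8, y₂ ≡ 7 mod 11. k = 6×11×3 + 10×8×7 ≡ 54 mod 88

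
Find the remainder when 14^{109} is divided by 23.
By Fermat: 14^{22} ≡ 1 mod 23. 109 = 4×22 + 21. So 14^{109} ≡ 14^{21} ≡ 5 mod 23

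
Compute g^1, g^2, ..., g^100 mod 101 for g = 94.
94^1, 94^2, ..., 94^{100} mod 101: [94, 49, 61, 78, 60, 85, 11, 24, 34, 65, 50, 54, 26, 20, 62, 71, 8, 45, 89, 84, 18, 76, 74, 88, 91, 70, 15, 97, 28, 6, 59, 92, 63, 64, 57, 5, 66, 43, 2, 87, 98, 21, 55, 19, 69, 22, 48, 68, 29, 100, 7, 52, 40, 23, 41, 16, 90, 77, 67, 36, 51, 47, 75, 81, 39, 30, 93, 56, 12, 17, 83, 25, 27, 13, 10, 31, 86, 4, 73, 95, 42, 9, 38, 37, 44, 96, 35, 58, 99, 14, 3, 80, 46, 82, 32, 79, 53, 33, 72, 1]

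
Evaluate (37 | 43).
(37/43) = 37^{21} mod 43 = -1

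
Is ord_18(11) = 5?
Powers of 11 mod 18: 11^1≡11, 11^2≡13, 11^3≡17, 11^4≡7, 11^5≡5, 11^6≡1. 11^5≡5≢1, so ord ≠ 5. No, the actual order is 6.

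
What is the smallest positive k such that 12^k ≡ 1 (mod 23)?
Powers of 12 mod 23: 12^1≡12, 12^2≡6, 12^3≡3, 12^4≡13, 12^5≡18, 12^6≡9, 12^7≡16, 12^8≡8, 12^9≡4, 12^10≡2, 12^11≡1. ord_23(12) = 11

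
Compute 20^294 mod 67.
Using Fermat: 20^{66} ≡ 1 mod 67. 294 ≡ 30 mod 66. So 20^{294} ≡ 20^{30} ≡ 62 mod 67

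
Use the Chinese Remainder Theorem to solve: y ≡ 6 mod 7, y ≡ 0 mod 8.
M = 7 × 8 = 56. M₁ = 8, y₁ ≡ 1 mod 7. M₂ = 7, y₂ ≡ 7 mod 8. y = 6×8×1 + 0×7×7 ≡ 48 mod 56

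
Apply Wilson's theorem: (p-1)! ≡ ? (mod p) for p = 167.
By Wilson's theorem, (166)! ≡ -1 ≡ 166 (mod 167)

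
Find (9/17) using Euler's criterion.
(9/17) = 9^{8} mod 17 = 1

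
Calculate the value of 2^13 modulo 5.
Using Fermat: 2^{4} ≡ 1 (mod 5). 13 ≡ 1 (mod 4). So 2^{13} ≡ 2^{1} ≡ 2 (mod 5)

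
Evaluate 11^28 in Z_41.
By repeated squaring mod 41: 11^{1}≡11, 11^{2}≡39, 11^{4}≡4, 11^{8}≡16, 11^{16}≡10. Then 11^{28} = 11^{16+8+4} ≡ 10 × 16 × 4 ≡ 25 mod 41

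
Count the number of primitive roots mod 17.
There are φ(17-1) = φ(16) = 8 primitive roots modulo 17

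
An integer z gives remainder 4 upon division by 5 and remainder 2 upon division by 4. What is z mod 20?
M = 5 × 4 = 20. M₁ = 4, y₁ ≡ 4 mod 5. M₂ = 5, y₂ ≡ 1 mod 4. z = 4×4×4 + 2×5×1 ≡ 14 mod 20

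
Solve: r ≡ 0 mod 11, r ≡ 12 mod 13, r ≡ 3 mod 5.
M = 11 × 13 × 5 = 715. M₁ = 65, y₁ ≡ 10 mod 11. M₂ = 55, y₂ ≡ 9 mod 13. M₃ = 143, y₃ ≡ 2 mod 5. r = 0×65×10 + 12×55×9 + 3×143×2 ≡ 363 mod 715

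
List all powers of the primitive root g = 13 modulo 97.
13^1, 13^2, ..., 13^{96} mod 97: [13, 72, 63, 43, 74, 89, 90, 6, 78, 44, 87, 64, 56, 49, 55, 36, 80, 70, 37, 93, 45, 3, 39, 22, 92, 32, 28, 73, 76, 18, 40, 35, 67, 95, 71, 50, 68, 11, 46, 16, 14, 85, 38, 9, 20, 66, 82, 96, 84, 25, 34, 54, 23, 8, 7, 91, 19, 53, 10, 33, 41, 48, 42, 61, 17, 27, 60, 4, 52, 94, 58, 75, 5, 65, 69, 24, 21, 79, 57, 62, 30, 2, 26, 47, 29, 86, 51, 81, 83, 12, 59, 88, 77, 31, 15, 1]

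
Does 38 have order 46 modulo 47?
ord_47(38) divides 46. For each prime q|46: 38^{23}≡46, 38^{2}≡34, none ≡ 1. So 38 has order 46 and is a primitive root mod 47.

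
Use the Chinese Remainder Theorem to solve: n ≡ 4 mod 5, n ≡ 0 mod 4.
M = 5 × 4 = 20. M₁ = 4, y₁ ≡ 4 mod 5. M₂ = 5, y₂ ≡ 1 mod 4. n = 4×4×4 + 0×5×1 ≡ 4 mod 20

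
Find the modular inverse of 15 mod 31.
Since 31 is prime, by Fermat 15^(-1) ≡ 15^{29} ≡ 29 mod 31. Verify: 15 × 29 = 435 ≡ 1 mod 31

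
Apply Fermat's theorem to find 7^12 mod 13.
By Fermat's Little Theorem, 7^{12} ≡ 1 mod 13 since 13 is prime and gcd(7, 13) = 1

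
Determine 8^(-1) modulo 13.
Since 13 is prime, by Fermat 8^(-1) ≡ 8^{11} ≡ 5 mod 13. Verify: 8 × 5 = 40 ≡ 1 mod 13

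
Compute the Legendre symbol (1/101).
(1/101) = 1^{50} mod 101 = 1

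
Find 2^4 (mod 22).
2^{4} = 16 ≡ 16 (mod 22)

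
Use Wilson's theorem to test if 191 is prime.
(190)! mod 191 = 190. Since 190 ≡ -1 mod 191, 191 is prime.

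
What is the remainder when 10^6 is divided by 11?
By repeated squaring (mod 11): 10^{1}≡10, 10^{2}≡1, 10^{4}≡1. Then 10^{6} = 10^{4+2} ≡ 1 × 1 ≡ 1 (mod 11)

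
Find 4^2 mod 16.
4^{2} = 16 ≡ 0 mod 16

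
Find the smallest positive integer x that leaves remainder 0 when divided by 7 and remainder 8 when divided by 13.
M = 7 × 13 = 91. M₁ = 13, y₁ ≡ 6 (mod 7). M₂ = 7, y₂ ≡ 2 (mod 13). x = 0×13×6 + 8×7×2 ≡ 21 (mod 91)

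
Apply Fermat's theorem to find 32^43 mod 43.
By Fermat: 32^{42} ≡ 1 mod 43. So 32^{43} = 32^{42} · 32^{1} ≡ 32^{1} ≡ 32 mod 43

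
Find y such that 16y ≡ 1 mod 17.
Since 17 is prime, by Fermat 16^(-1) ≡ 16^{15} ≡ 16 mod 17. Verify: 16 × 16 = 256 ≡ 1 mod 17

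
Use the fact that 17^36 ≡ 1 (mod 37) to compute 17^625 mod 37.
By Fermat: 17^{36} ≡ 1 (mod 37). 625 ≡ 13 (mod 36). So 17^{625} ≡ 17^{13} ≡ 35 (mod 37)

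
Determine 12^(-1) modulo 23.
Since 23 is prime, by Fermat 12^(-1) ≡ 12^{21} ≡ 2 mod 23. Verify: 12 × 2 = 24 ≡ 1 mod 23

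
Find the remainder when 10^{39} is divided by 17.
By Fermat: 10^{16} ≡ 1 mod 17. 39 = 2×16 + 7. So 10^{39} ≡ 10^{7} ≡ 5 mod 17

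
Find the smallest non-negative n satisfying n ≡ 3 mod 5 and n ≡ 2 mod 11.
M = 5 × 11 = 55. M₁ = 11, y₁ ≡ 1 mod 5. M₂ = 5, y₂ ≡ 9 mod 11. n = 3×11×1 + 2×5×9 ≡ 13 mod 55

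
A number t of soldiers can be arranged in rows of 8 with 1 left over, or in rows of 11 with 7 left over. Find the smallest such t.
M = 8 × 11 = 88. M₁ = 11, y₁ ≡ 3 (mod 8). M₂ = 8, y₂ ≡ 7 (mod 11). t = 1×11×3 + 7×8×7 ≡ 73 (mod 88)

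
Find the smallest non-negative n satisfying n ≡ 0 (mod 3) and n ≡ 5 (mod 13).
M = 3 × 13 = 39. M₁ = 13, y₁ ≡ 1 (mod 3). M₂ = 3, y₂ ≡ 9 (mod 13). n = 0×13×1 + 5×3×9 ≡ 18 (mod 39)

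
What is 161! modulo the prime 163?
(162)! = (161)! × (162) ≡ -1 mod 163. So (161)! ≡ -1 × (162)^(-1) ≡ (-1)×(-1) = 1 mod 163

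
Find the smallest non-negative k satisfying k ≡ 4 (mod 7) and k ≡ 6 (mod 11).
M = 7 × 11 = 77. M₁ = 11, y₁ ≡ 2 (mod 7). M₂ = 7, y₂ ≡ 8 (mod 11). k = 4×11×2 + 6×7×8 ≡ 39 (mod 77)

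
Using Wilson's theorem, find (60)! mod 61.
By Wilson's theorem, (60)! ≡ -1 ≡ 60 (mod 61)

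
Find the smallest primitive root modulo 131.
g = 2. For each prime q|130: 2^{65}≡130, 2^{26}≡53, 2^{10}≡107, none ≡ 1, so ord_131(2) = 130 and 2 is a primitive root.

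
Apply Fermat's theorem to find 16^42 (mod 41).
By Fermat: 16^{40} ≡ 1 (mod 41). So 16^{42} = 16^{40} · 16^{2} ≡ 16^{2} ≡ 10 (mod 41)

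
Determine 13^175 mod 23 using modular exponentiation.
Using Fermat: 13^{22} ≡ 1 (mod 23). 175 ≡ 21 (mod 22). So 13^{175} ≡ 13^{21} ≡ 16 (mod 23)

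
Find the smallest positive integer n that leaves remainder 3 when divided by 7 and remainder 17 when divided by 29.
M = 7 × 29 = 203. M₁ = 29, y₁ ≡ 1 mod 7. M₂ = 7, y₂ ≡ 25 mod 29. n = 3×29×1 + 17×7×25 ≡ 17 mod 203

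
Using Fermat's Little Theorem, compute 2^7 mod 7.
By Fermat: 2^{6} ≡ 1 mod 7. So 2^{7} = 2^{6} · 2^{1} ≡ 2^{1} ≡ 2 mod 7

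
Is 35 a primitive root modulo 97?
35^{3} ≡ 1 (mod 97) and 3 < 96, so ord_97(35) = 3 ≠ 96 and 35 is not a primitive root.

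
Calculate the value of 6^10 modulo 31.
By repeated squaring mod 31: 6^{1}≡6, 6^{2}≡5, 6^{4}≡25, 6^{8}≡5. Then 6^{10} = 6^{8+2} ≡ 5 × 5 ≡ 25 mod 31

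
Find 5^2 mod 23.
5^{2} = 25 ≡ 2 mod 23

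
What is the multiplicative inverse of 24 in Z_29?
Since 29 is prime, by Fermat 24^(-1) ≡ 24^{27} ≡ 23 (mod 29). Verify: 24 × 23 = 552 ≡ 1 (mod 29)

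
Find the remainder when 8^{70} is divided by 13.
By Fermat: 8^{12} ≡ 1 mod 13. 70 = 5×12 + 10. So 8^{70} ≡ 8^{10} ≡ 12 mod 13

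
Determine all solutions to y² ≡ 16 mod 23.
The square roots of 16 mod 23 are 4 and 19. Verify: 4² = 16 ≡ 16 mod 23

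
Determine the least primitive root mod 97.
g = 5. Powers: [5, 25, 28, 43, 21, 8, 40, 6, ...] generates all 96 non-zero residues.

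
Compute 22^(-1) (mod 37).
Since 37 is prime, by Fermat 22^(-1) ≡ 22^{35} ≡ 32 (mod 37). Verify: 22 × 32 = 704 ≡ 1 (mod 37)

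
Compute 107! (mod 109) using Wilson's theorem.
(108)! = (107)! × (108) ≡ -1 (mod 109). So (107)! ≡ -1 × (108)^(-1) ≡ (-1)×(-1) = 1 (mod 109)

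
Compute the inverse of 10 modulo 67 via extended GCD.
Extended GCD: 10(-20) + 67(3) = 1. So 10^(-1) ≡ -20 ≡ 47 mod 67. Verify: 10 × 47 = 470 ≡ 1 mod 67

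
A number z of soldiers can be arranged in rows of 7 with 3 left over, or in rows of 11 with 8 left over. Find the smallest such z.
M = 7 × 11 = 77. M₁ = 11, y₁ ≡ 2 mod 7. M₂ = 7, y₂ ≡ 8 mod 11. z = 3×11×2 + 8×7×8 ≡ 52 mod 77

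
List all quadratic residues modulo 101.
Quadratic residues modulo 101: {1, 4, 5, 6, 9, 13, 14, 16, 17, 19, 20, 21, 22, 23, 24, 25, 30, 31, 33, 36, 37, 43, 45, 47, 49, 52, 54, 56, 58, 64, 65, 68, 70, 71, 76, 77, 78, 79, 80, 81, 82, 84, 85, 87, 88, 92, 95, 96, 97, 100}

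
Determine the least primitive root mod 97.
g = 5. For each prime q|96: 5^{48}≡96, 5^{32}≡35, none ≡ 1, so ord_97(5) = 96 and 5 is a primitive root.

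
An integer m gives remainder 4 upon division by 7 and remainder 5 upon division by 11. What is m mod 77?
M = 7 × 11 = 77. M₁ = 11, y₁ ≡ 2 mod 7. M₂ = 7, y₂ ≡ 8 mod 11. m = 4×11×2 + 5×7×8 ≡ 60 mod 77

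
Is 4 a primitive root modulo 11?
4^{5} ≡ 1 mod 11 and 5 < 10, so ord_11(4) = 5 ≠ 10 and 4 is not a primitive root.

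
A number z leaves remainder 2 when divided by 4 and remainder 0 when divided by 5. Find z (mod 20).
M = 4 × 5 = 20. M₁ = 5, y₁ ≡ 1 (mod 4). M₂ = 4, y₂ ≡ 4 (mod 5). z = 2×5×1 + 0×4×4 ≡ 10 (mod 20)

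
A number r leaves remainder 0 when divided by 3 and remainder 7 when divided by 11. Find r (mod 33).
M = 3 × 11 = 33. M₁ = 11, y₁ ≡ 2 (mod 3). M₂ = 3, y₂ ≡ 4 (mod 11). r = 0×11×2 + 7×3×4 ≡ 18 (mod 33)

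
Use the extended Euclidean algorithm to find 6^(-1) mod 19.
Extended GCD: 6(-3) + 19(1) = 1. So 6^(-1) ≡ -3 ≡ 16 (mod 19). Verify: 6 × 16 = 96 ≡ 1 (mod 19)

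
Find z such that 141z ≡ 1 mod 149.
Since 149 is prime, by Fermat 141^(-1) ≡ 141^{147} ≡ 93 mod 149. Verify: 141 × 93 = 13113 ≡ 1 mod 149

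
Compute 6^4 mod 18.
6^{4} = 1296 ≡ 0 mod 18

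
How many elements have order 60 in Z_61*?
There are φ(61-1) = φ(60) = 16 primitive roots modulo 61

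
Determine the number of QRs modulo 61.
Exactly half the non-zero residues mod a prime are QRs: (61-1)/2 = 30.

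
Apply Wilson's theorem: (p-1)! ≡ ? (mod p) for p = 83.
By Wilson's theorem, (82)! ≡ -1 ≡ 82 (mod 83)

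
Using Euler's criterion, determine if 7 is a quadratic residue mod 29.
By Euler's criterion: 7^{14} ≡ 1 (mod 29). Since this equals 1, 7 is a QR.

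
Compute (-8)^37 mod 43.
By repeated squaring mod 43: (-8)^{1}≡35, (-8)^{2}≡21, (-8)^{4}≡11, (-8)^{8}≡35, (-8)^{16}≡21, (-8)^{32}≡11. Then (-8)^{37} = (-8)^{32+4+1} ≡ 11 × 11 × 35 ≡ 21 mod 43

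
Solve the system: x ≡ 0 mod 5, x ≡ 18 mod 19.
M = 5 × 19 = 95. M₁ = 19, y₁ ≡ 4 mod 5. M₂ = 5, y₂ ≡ 4 mod 19. x = 0×19×4 + 18×5×4 ≡ 75 mod 95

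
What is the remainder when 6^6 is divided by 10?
By repeated squaring (mod 10): 6^{1}≡6, 6^{2}≡6, 6^{4}≡6. Then 6^{6} = 6^{4+2} ≡ 6 × 6 ≡ 6 (mod 10)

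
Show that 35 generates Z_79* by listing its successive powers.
35^1, 35^2, ..., 35^{78} mod 79: [35, 40, 57, 20, 68, 10, 34, 5, 17, 42, 48, 21, 24, 50, 12, 25, 6, 52, 3, 26, 41, 13, 60, 46, 30, 23, 15, 51, 47, 65, 63, 72, 71, 36, 75, 18, 77, 9, 78, 44, 39, 22, 59, 11, 69, 45, 74, 62, 37, 31, 58, 55, 29, 67, 54, 73, 27, 76, 53, 38, 66, 19, 33, 49, 56, 64, 28, 32, 14, 16, 7, 8, 43, 4, 61, 2, 70, 1]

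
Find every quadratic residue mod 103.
Quadratic residues modulo 103: {1, 2, 4, 7, 8, 9, 13, 14, 15, 16, 17, 18, 19, 23, 25, 26, 28, 29, 30, 32, 33, 34, 36, 38, 41, 46, 49, 50, 52, 55, 56, 58, 59, 60, 61, 63, 64, 66, 68, 72, 76, 79, 81, 82, 83, 91, 92, 93, 97, 98, 100}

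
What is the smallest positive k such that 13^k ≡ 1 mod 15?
Powers of 13 mod 15: 13^1≡13, 13^2≡4, 13^3≡7, 13^4≡1. So the order of 13 is 4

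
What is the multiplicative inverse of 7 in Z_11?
Since 11 is prime, by Fermat 7^(-1) ≡ 7^{9} ≡ 8 (mod 11). Verify: 7 × 8 = 56 ≡ 1 (mod 11)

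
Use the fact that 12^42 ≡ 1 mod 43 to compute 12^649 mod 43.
By Fermat: 12^{42} ≡ 1 mod 43. 649 ≡ 19 mod 42. So 12^{649} ≡ 12^{19} ≡ 20 mod 43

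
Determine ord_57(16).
Powers of 16 mod 57: 16^1≡16, 16^2≡28, 16^3≡49, 16^4≡43, 16^5≡4, 16^6≡7, 16^7≡55, 16^8≡25, 16^9≡1. ord_57(16) = 9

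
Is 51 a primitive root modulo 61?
ord_61(51) divides 60. For each prime q|60: 51^{30}≡60, 51^{20}≡13, 51^{12}≡58, none ≡ 1. So 51 has order 60 and is a primitive root mod 61.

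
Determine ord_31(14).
Powers of 14 mod 31: 14^1≡14, 14^2≡10, 14^3≡16, 14^4≡7, 14^5≡5, 14^6≡8, 14^7≡19, 14^8≡18, 14^9≡4, 14^10≡25, 14^11≡9, 14^12≡2, 14^13≡28, 14^14≡20, 14^15≡1. ord_31(14) = 15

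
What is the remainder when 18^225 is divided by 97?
Using Fermat: 18^{96} ≡ 1 mod 97. 225 ≡ 33 mod 96. So 18^{225} ≡ 18^{33} ≡ 18 mod 97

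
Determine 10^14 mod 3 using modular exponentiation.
Using Fermat: 10^{2} ≡ 1 (mod 3). 14 ≡ 0 (mod 2). So 10^{14} ≡ 10^{0} ≡ 1 (mod 3)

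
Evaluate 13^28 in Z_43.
By repeated squaring mod 43: 13^{1}≡13, 13^{2}≡40, 13^{4}≡9, 13^{8}≡38, 13^{16}≡25. Then 13^{28} = 13^{16+8+4} ≡ 25 × 38 × 9 ≡ 36 mod 43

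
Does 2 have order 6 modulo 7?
2^{3} ≡ 1 mod 7 and 3 < 6, so ord_7(2) = 3 ≠ 6 and 2 is not a primitive root.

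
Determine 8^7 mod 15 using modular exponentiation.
By repeated squaring mod 15: 8^{1}≡8, 8^{2}≡4, 8^{4}≡1. Then 8^{7} = 8^{4+2+1} ≡ 1 × 4 × 8 ≡ 2 mod 15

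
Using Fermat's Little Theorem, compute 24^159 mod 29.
By Fermat: 24^{28} ≡ 1 mod 29. 159 = 5×28 + 19. So 24^{159} ≡ 24^{19} ≡ 7 mod 29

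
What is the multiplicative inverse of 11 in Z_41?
Since 41 is prime, by Fermat 11^(-1) ≡ 11^{39} ≡ 15 (mod 41). Verify: 11 × 15 = 165 ≡ 1 (mod 41)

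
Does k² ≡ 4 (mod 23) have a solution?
By Euler's criterion: 4^{11} ≡ 1 (mod 23). Since this equals 1, 4 is a QR.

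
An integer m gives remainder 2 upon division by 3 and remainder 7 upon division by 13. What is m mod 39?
M = 3 × 13 = 39. M₁ = 13, y₁ ≡ 1 mod 3. M₂ = 3, y₂ ≡ 9 mod 13. m = 2×13×1 + 7×3×9 ≡ 20 mod 39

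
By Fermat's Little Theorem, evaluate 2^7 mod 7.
By Fermat: 2^{6} ≡ 1 mod 7. So 2^{7} = 2^{6} · 2^{1} ≡ 2^{1} ≡ 2 mod 7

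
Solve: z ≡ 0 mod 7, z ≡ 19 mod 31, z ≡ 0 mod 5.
M = 7 × 31 × 5 = 1085. M₁ = 155, y₁ ≡ 1 mod 7. M₂ = 35, y₂ ≡ 8 mod 31. M₃ = 217, y₃ ≡ 3 mod 5. z = 0×155×1 + 19×35×8 + 0×217×3 ≡ 980 mod 1085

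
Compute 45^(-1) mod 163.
Since 163 is prime, by Fermat 45^(-1) ≡ 45^{161} ≡ 29 mod 163. Verify: 45 × 29 = 1305 ≡ 1 mod 163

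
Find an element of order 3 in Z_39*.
16 has order 3 mod 39 since 16^{3} ≡ 1 (mod 39) and no smaller power works.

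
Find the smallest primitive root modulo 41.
g = 6. Powers: [6, 36, 11, 25, 27, 39, 29, ...] generates all 40 non-zero residues.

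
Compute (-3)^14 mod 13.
Using Fermat: (-3)^{12} ≡ 1 mod 13. 14 ≡ 2 mod 12. So (-3)^{14} ≡ (-3)^{2} ≡ 9 mod 13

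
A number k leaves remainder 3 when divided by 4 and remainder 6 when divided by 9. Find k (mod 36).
M = 4 × 9 = 36. M₁ = 9, y₁ ≡ 1 (mod 4). M₂ = 4, y₂ ≡ 7 (mod 9). k = 3×9×1 + 6×4×7 ≡ 15 (mod 36)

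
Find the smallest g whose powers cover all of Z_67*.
g = 2. For each prime q|66: 2^{33}≡66, 2^{22}≡37, 2^{6}≡64, none ≡ 1, so ord_67(2) = 66 and 2 is a primitive root.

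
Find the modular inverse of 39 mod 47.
Since 47 is prime, by Fermat 39^(-1) ≡ 39^{45} ≡ 41 mod 47. Verify: 39 × 41 = 1599 ≡ 1 mod 47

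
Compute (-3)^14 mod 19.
By repeated squaring mod 19: (-3)^{1}≡16, (-3)^{2}≡9, (-3)^{4}≡5, (-3)^{8}≡6. Then (-3)^{14} = (-3)^{8+4+2} ≡ 6 × 5 × 9 ≡ 4 mod 19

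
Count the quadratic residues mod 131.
Exactly half the non-zero residues mod a prime are QRs: (131-1)/2 = 65.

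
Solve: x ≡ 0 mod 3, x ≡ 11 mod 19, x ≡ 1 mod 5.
M = 3 × 19 × 5 = 285. M₁ = 95, y₁ ≡ 2 mod 3. M₂ = 15, y₂ ≡ 14 mod 19. M₃ = 57, y₃ ≡ 3 mod 5. x = 0×95×2 + 11×15×14 + 1×57×3 ≡ 201 mod 285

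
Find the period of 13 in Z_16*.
Powers of 13 mod 16: 13^1≡13, 13^2≡9, 13^3≡5, 13^4≡1. So the order of 13 is 4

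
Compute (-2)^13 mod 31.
By repeated squaring mod 31: (-2)^{1}≡29, (-2)^{2}≡4, (-2)^{4}≡16, (-2)^{8}≡8. Then (-2)^{13} = (-2)^{8+4+1} ≡ 8 × 16 × 29 ≡ 23 mod 31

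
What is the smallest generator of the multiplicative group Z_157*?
g = 5. Powers: [5, 25, 125, 154, 142, 82, 96, 9, 45, ...] generates all 156 non-zero residues.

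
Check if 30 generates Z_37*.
30^{18} ≡ 1 mod 37 and 18 < 36, so ord_37(30) = 18 ≠ 36 and 30 is not a primitive root.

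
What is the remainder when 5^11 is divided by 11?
Using Fermat: 5^{10} ≡ 1 (mod 11). 11 ≡ 1 (mod 10). So 5^{11} ≡ 5^{1} ≡ 5 (mod 11)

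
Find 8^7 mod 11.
By repeated squaring mod 11: 8^{1}≡8, 8^{2}≡9, 8^{4}≡4. Then 8^{7} = 8^{4+2+1} ≡ 4 × 9 × 8 ≡ 2 mod 11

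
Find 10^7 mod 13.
By repeated squaring mod 13: 10^{1}≡10, 10^{2}≡9, 10^{4}≡3. Then 10^{7} = 10^{4+2+1} ≡ 3 × 9 × 10 ≡ 10 mod 13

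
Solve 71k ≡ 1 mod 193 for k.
Since 193 is prime, by Fermat 71^(-1) ≡ 71^{191} ≡ 87 mod 193. Verify: 71 × 87 = 6177 ≡ 1 mod 193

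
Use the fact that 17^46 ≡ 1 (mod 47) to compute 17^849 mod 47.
By Fermat: 17^{46} ≡ 1 (mod 47). 849 ≡ 21 (mod 46). So 17^{849} ≡ 17^{21} ≡ 27 (mod 47)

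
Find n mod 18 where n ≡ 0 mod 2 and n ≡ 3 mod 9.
M = 2 × 9 = 18. M₁ = 9, y₁ ≡ 1 mod 2. M₂ = 2, y₂ ≡ 5 mod 9. n = 0×9×1 + 3×2×5 ≡ 12 mod 18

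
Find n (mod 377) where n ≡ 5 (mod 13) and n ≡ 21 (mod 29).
M = 13 × 29 = 377. M₁ = 29, y₁ ≡ 9 (mod 13). M₂ = 13, y₂ ≡ 9 (mod 29). n = 5×29×9 + 21×13×9 ≡ 369 (mod 377)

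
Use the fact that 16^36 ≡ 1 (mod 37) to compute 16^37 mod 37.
By Fermat: 16^{36} ≡ 1 (mod 37). So 16^{37} = 16^{36} · 16^{1} ≡ 16^{1} ≡ 16 (mod 37)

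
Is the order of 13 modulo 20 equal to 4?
Powers of 13 mod 20: 13^1≡13, 13^2≡9, 13^3≡17, 13^4≡1. First k with 13^k≡1 is k=4. Yes, ord_20(13) = 4.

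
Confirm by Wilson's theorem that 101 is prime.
(100)! mod 101 = 100. Since this equals -1 (mod 101), Wilson confirms 101 is prime.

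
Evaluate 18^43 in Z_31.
Using Fermat: 18^{30} ≡ 1 (mod 31). 43 ≡ 13 (mod 30). So 18^{43} ≡ 18^{13} ≡ 20 (mod 31)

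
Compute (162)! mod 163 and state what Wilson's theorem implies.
(162)! mod 163 = 162. Since this equals -1 (mod 163), Wilson confirms 163 is prime.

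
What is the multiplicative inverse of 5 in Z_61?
Since 61 is prime, by Fermat 5^(-1) ≡ 5^{59} ≡ 49 (mod 61). Verify: 5 × 49 = 245 ≡ 1 (mod 61)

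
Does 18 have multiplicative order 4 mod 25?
Powers of 18 mod 25: 18^1≡18, 18^2≡24, 18^3≡7, 18^4≡1. First k with 18^k≡1 is k=4. Yes, ord_25(18) = 4.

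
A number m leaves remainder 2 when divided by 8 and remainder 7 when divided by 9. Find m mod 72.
M = 8 × 9 = 72. M₁ = 9, y₁ ≡ 1 mod 8. M₂ = 8, y₂ ≡ 8 mod 9. m = 2×9×1 + 7×8×8 ≡ 34 mod 72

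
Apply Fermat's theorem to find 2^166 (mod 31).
By Fermat: 2^{30} ≡ 1 (mod 31). 166 ≡ 16 (mod 30). So 2^{166} ≡ 2^{16} ≡ 2 (mod 31)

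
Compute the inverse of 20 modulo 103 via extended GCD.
Extended GCD: 20(-36) + 103(7) = 1. So 20^(-1) ≡ -36 ≡ 67 (mod 103). Verify: 20 × 67 = 1340 ≡ 1 (mod 103)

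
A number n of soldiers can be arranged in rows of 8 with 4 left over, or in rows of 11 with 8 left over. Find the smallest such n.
M = 8 × 11 = 88. M₁ = 11, y₁ ≡ 3 mod 8. M₂ = 8, y₂ ≡ 7 mod 11. n = 4×11×3 + 8×8×7 ≡ 52 mod 88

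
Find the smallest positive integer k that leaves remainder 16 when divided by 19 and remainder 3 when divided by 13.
M = 19 × 13 = 247. M₁ = 13, y₁ ≡ 3 mod 19. M₂ = 19, y₂ ≡ 11 mod 13. k = 16×13×3 + 3×19×11 ≡ 16 mod 247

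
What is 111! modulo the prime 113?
(112)! = (111)! × (112) ≡ -1 (mod 113). So (111)! ≡ -1 × (112)^(-1) ≡ (-1)×(-1) = 1 (mod 113)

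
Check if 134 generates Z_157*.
134^{52} ≡ 1 mod 157 and 52 < 156, so ord_157(134) = 52 ≠ 156 and 134 is not a primitive root.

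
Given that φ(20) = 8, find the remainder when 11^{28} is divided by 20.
By Euler: 11^{8} ≡ 1 mod 20 since gcd(11, 20) = 1. 28 = 3×8 + 4. So 11^{28} ≡ 11^{4} ≡ 1 mod 20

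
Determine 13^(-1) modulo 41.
Since 41 is prime, by Fermat 13^(-1) ≡ 13^{39} ≡ 19 mod 41. Verify: 13 × 19 = 247 ≡ 1 mod 41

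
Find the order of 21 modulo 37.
Powers of 21 mod 37: 21^1≡21, 21^2≡34, 21^3≡11, 21^4≡9, 21^5≡4, 21^6≡10, 21^7≡25, 21^8≡7, 21^9≡36, 21^10≡16, 21^11≡3, 21^12≡26, 21^13≡28, 21^14≡33, 21^15≡27, 21^16≡12, 21^17≡30, 21^18≡1. Order = 18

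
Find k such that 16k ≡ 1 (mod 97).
Since 97 is prime, by Fermat 16^(-1) ≡ 16^{95} ≡ 91 (mod 97). Verify: 16 × 91 = 1456 ≡ 1 (mod 97)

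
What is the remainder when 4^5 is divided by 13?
By repeated squaring (mod 13): 4^{1}≡4, 4^{2}≡3, 4^{4}≡9. Then 4^{5} = 4^{4+1} ≡ 9 × 4 ≡ 10 (mod 13)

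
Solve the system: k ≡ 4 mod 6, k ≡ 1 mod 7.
M = 6 × 7 = 42. M₁ = 7, y₁ ≡ 1 mod 6. M₂ = 6, y₂ ≡ 6 mod 7. k = 4×7×1 + 1×6×6 ≡ 22 mod 42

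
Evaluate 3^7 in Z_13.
By repeated squaring mod 13: 3^{1}≡3, 3^{2}≡9, 3^{4}≡3. Then 3^{7} = 3^{4+2+1} ≡ 3 × 9 × 3 ≡ 3 mod 13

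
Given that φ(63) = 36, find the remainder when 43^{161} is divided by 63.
By Euler: 43^{36} ≡ 1 mod 63 since gcd(43, 63) = 1. 161 = 4×36 + 17. So 43^{161} ≡ 43^{17} ≡ 22 mod 63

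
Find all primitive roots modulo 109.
There are φ(108) = 36 primitive roots mod 109: {6, 10, 11, 13, 14, 18, 24, 30, 37, 39, 40, 42, 44, 47, 50, 51, 52, 53, 56, 57, 58, 59, 62, 65, 67, 69, 70, 72, 79, 85, 91, 95, 96, 98, 99, 103}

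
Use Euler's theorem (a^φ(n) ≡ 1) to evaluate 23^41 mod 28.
By Euler: 23^{12} ≡ 1 (mod 28) since gcd(23, 28) = 1. 41 = 3×12 + 5. So 23^{41} ≡ 23^{5} ≡ 11 (mod 28)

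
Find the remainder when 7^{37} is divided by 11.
By Fermat: 7^{10} ≡ 1 mod 11. 37 = 3×10 + 7. So 7^{37} ≡ 7^{7} ≡ 6 mod 11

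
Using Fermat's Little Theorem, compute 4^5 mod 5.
By Fermat: 4^{4} ≡ 1 (mod 5). So 4^{5} = 4^{4} · 4^{1} ≡ 4^{1} ≡ 4 (mod 5)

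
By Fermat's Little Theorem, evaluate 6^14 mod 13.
By Fermat: 6^{12} ≡ 1 (mod 13). So 6^{14} = 6^{12} · 6^{2} ≡ 6^{2} ≡ 10 (mod 13)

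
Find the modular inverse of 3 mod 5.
Since 5 is prime, by Fermat 3^(-1) ≡ 3^{3} ≡ 2 mod 5. Verify: 3 × 2 = 6 ≡ 1 mod 5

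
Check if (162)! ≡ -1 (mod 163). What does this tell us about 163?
(162)! mod 163 = 162. Since this equals -1 (mod 163), Wilson confirms 163 is prime.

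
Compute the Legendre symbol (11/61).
(11/61) = 11^{30} mod 61 = -1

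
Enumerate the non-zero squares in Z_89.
QRs mod 89: {1, 2, 4, 5, 8, 9, 10, 11, 16, 17, 18, 20, 21, 22, 25, 32, 34, 36, 39, 40, 42, 44, 45, 47, 49, 50, 53, 55, 57, 64, 67, 68, 69, 71, 72, 73, 78, 79, 80, 81, 84, 85, 87, 88}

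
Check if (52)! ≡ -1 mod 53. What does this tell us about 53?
(52)! mod 53 = 52. Since this equals -1 mod 53, Wilson confirms 53 is prime.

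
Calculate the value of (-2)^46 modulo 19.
Using Fermat: (-2)^{18} ≡ 1 (mod 19). 46 ≡ 10 (mod 18). So (-2)^{46} ≡ (-2)^{10} ≡ 17 (mod 19)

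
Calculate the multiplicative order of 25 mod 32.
Powers of 25 mod 32: 25^1≡25, 25^2≡17, 25^3≡9, 25^4≡1. Order = 4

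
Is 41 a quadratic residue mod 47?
By Euler's criterion: 41^{23} ≡ 46 (mod 47). Since this equals -1 (≡ 46), 41 is not a QR.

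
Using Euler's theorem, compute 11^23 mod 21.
By Euler: 11^{12} ≡ 1 mod 21 since gcd(11, 21) = 1. 23 = 1×12 + 11. So 11^{23} ≡ 11^{11} ≡ 2 mod 21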